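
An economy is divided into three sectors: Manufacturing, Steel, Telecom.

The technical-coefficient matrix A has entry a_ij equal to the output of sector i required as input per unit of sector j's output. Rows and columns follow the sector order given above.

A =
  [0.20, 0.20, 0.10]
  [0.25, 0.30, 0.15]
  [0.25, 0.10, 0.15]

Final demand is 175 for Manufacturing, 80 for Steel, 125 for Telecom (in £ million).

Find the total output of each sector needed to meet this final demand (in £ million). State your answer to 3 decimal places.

x_M = 325.888, x_S = 290.038, x_T = 277.030

I − A =
  [   0.80    -0.20    -0.10]
  [  -0.25     0.70    -0.15]
  [  -0.25    -0.10     0.85]
Cofactors of I−A, C_ij = (−1)^(i+j)·(minor ij) (rows/columns in the sector order above):
  C_11 = (0.70)(0.85) − (-0.15)(-0.10) = 0.5800
  C_12 = −[(-0.25)(0.85) − (-0.15)(-0.25)] = 0.2500
  C_13 = (-0.25)(-0.10) − (0.70)(-0.25) = 0.2000
  C_21 = −[(-0.20)(0.85) − (-0.10)(-0.10)] = 0.1800
  C_22 = (0.80)(0.85) − (-0.10)(-0.25) = 0.6550
  C_23 = −[(0.80)(-0.10) − (-0.20)(-0.25)] = 0.1300
  C_31 = (-0.20)(-0.15) − (-0.10)(0.70) = 0.1000
  C_32 = −[(0.80)(-0.15) − (-0.10)(-0.25)] = 0.1450
  C_33 = (0.80)(0.70) − (-0.20)(-0.25) = 0.5100
det(I−A) = Σ_j (I−A)_1j·C_1j = (0.80)(0.5800) + (-0.20)(0.2500) + (-0.10)(0.2000) = 0.3940
adj(I−A) = Cᵀ =
  [ 0.5800   0.1800   0.1000]
  [ 0.2500   0.6550   0.1450]
  [ 0.2000   0.1300   0.5100]
(I − A)⁻¹ = adj(I−A) / det(I−A) ≈
  [   1.4721     0.4569     0.2538]
  [   0.6345     1.6624     0.3680]
  [   0.5076     0.3299     1.2944]
x = (I − A)⁻¹ d = adj(I−A)·d / det(I−A), with det(I−A) = 0.3940:
  x_M = (0.5800·175 + 0.1800·80 + 0.1000·125) / 0.3940 = 128.40 / 0.3940 ≈ 325.888
  x_S = (0.2500·175 + 0.6550·80 + 0.1450·125) / 0.3940 = 114.275 / 0.3940 ≈ 290.038
  x_T = (0.2000·175 + 0.1300·80 + 0.5100·125) / 0.3940 = 109.15 / 0.3940 ≈ 277.030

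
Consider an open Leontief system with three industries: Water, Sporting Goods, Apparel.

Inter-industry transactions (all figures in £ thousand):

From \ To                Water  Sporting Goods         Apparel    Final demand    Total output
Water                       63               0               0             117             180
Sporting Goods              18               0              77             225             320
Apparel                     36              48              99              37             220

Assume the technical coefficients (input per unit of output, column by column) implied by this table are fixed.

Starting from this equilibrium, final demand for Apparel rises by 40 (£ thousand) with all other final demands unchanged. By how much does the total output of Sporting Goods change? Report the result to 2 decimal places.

Technical coefficients a_ij = z_ij / X_j:
  a_WW = 63/180 = 0.35, a_SW = 18/180 = 0.10, a_AW = 36/180 = 0.20
  a_WS = 0/320 = 0.00, a_SS = 0/320 = 0.00, a_AS = 48/320 = 0.15
  a_WA = 0/220 = 0.00, a_SA = 77/220 = 0.35, a_AA = 99/220 = 0.45
I − A =
  [   0.65     0.00     0.00]
  [  -0.10     1.00    -0.35]
  [  -0.20    -0.15     0.55]
Cofactors of I−A, C_ij = (−1)^(i+j)·(minor ij) (rows/columns in the sector order above):
  C_11 = (1.00)(0.55) − (-0.35)(-0.15) = 0.4975
  C_12 = −[(-0.10)(0.55) − (-0.35)(-0.20)] = 0.1250
  C_13 = (-0.10)(-0.15) − (1.00)(-0.20) = 0.2150
  C_21 = −[(0.00)(0.55) − (0.00)(-0.15)] = 0.0000
  C_22 = (0.65)(0.55) − (0.00)(-0.20) = 0.3575
  C_23 = −[(0.65)(-0.15) − (0.00)(-0.20)] = 0.0975
  C_31 = (0.00)(-0.35) − (0.00)(1.00) = 0.0000
  C_32 = −[(0.65)(-0.35) − (0.00)(-0.10)] = 0.2275
  C_33 = (0.65)(1.00) − (0.00)(-0.10) = 0.6500
det(I−A) = Σ_j (I−A)_1j·C_1j = (0.65)(0.4975) + (0.00)(0.1250) + (0.00)(0.2150) = 0.323375
adj(I−A) = Cᵀ =
  [ 0.4975   0.0000   0.0000]
  [ 0.1250   0.3575   0.2275]
  [ 0.2150   0.0975   0.6500]
(I − A)⁻¹ = adj(I−A) / det(I−A) ≈
  [   1.5385     0.0000     0.0000]
  [   0.3865     1.1055     0.7035]
  [   0.6649     0.3015     2.0101]
Δx = (I − A)⁻¹ Δd with Δd having +40 in the Apparel component and 0 elsewhere.
So Δx_S = L_SA · (+40), where L_SA = adj(I−A)_SA / det(I−A) = 0.2275 / 0.323375.
Δx_S = 0.2275 × (+40) / 0.323375 = 9.10 / 0.323375 ≈ 28.14.

Δx_S = 28.14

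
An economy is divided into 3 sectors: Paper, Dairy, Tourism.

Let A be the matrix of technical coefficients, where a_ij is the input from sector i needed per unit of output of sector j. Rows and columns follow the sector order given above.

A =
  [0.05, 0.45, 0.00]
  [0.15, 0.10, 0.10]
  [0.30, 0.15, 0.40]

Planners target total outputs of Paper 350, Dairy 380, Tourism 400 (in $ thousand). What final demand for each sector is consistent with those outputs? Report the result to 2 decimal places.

d_1 = 161.50, d_2 = 249.50, d_3 = 78.00

I − A =
  [   0.95    -0.45     0.00]
  [  -0.15     0.90    -0.10]
  [  -0.30    -0.15     0.60]
d = (I − A) x:
  d_1 = (+0.95)·350 + (-0.45)·380 + (+0.00)·400 = 161.50
  d_2 = (-0.15)·350 + (+0.90)·380 + (-0.10)·400 = 249.50
  d_3 = (-0.30)·350 + (-0.15)·380 + (+0.60)·400 = 78.00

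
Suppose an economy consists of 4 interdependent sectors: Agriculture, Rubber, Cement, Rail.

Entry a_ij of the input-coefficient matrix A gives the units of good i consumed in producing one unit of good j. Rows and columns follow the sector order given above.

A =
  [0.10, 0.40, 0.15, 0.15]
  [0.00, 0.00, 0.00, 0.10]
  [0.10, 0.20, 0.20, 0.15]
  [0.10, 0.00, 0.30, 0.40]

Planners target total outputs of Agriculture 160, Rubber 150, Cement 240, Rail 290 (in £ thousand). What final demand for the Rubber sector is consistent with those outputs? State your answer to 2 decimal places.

d_2 = 121.00

I − A =
  [   0.90    -0.40    -0.15    -0.15]
  [   0.00     1.00     0.00    -0.10]
  [  -0.10    -0.20     0.80    -0.15]
  [  -0.10     0.00    -0.30     0.60]
d = (I − A) x:
  d_1 = (+0.90)·160 + (-0.40)·150 + (-0.15)·240 + (-0.15)·290 = 4.50
  d_2 = (+0.00)·160 + (+1.00)·150 + (+0.00)·240 + (-0.10)·290 = 121.00
  d_3 = (-0.10)·160 + (-0.20)·150 + (+0.80)·240 + (-0.15)·290 = 102.50
  d_4 = (-0.10)·160 + (+0.00)·150 + (-0.30)·240 + (+0.60)·290 = 86.00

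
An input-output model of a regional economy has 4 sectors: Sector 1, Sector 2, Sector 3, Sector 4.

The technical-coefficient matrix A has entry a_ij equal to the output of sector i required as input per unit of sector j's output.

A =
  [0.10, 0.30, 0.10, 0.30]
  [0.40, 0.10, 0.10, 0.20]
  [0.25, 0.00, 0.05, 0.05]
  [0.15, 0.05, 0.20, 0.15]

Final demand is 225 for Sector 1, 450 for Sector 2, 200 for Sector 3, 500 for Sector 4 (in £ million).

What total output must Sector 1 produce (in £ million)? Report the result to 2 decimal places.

I − A =
  [   0.90    -0.30    -0.10    -0.30]
  [  -0.40     0.90    -0.10    -0.20]
  [  -0.25     0.00     0.95    -0.05]
  [  -0.15    -0.05    -0.20     0.85]
Compute the cofactors C_ij = (−1)^(i+j)·(3×3 minor ij) of I−A; the adjugate is their transpose:
adj(I−A) = Cᵀ =
  [ 0.70800   0.25375   0.16850   0.31950]
  [ 0.37950   0.63800   0.16900   0.29400]
  [ 0.19650   0.07200   0.52200   0.11700]
  [ 0.19350   0.09925   0.16250   0.62550]
det(I−A) = Σ_j (I−A)_1j·C_1j = (0.90)(0.70800) + (-0.30)(0.37950) + (-0.10)(0.19650) + (-0.30)(0.19350) = 0.44565
(I − A)⁻¹ = adj(I−A) / det(I−A) ≈
  [   1.5887     0.5694     0.3781     0.7169]
  [   0.8516     1.4316     0.3792     0.6597]
  [   0.4409     0.1616     1.1713     0.2625]
  [   0.4342     0.2227     0.3646     1.4036]
x = (I − A)⁻¹ d = adj(I−A)·d / det(I−A), with det(I−A) = 0.44565:
  x_1 = (0.70800·225 + 0.25375·450 + 0.16850·200 + 0.31950·500) / 0.44565 = 466.9375 / 0.44565 ≈ 1047.77
  x_2 = (0.37950·225 + 0.63800·450 + 0.16900·200 + 0.29400·500) / 0.44565 = 553.2875 / 0.44565 ≈ 1241.53
  x_3 = (0.19650·225 + 0.07200·450 + 0.52200·200 + 0.11700·500) / 0.44565 = 239.5125 / 0.44565 ≈ 537.45
  x_4 = (0.19350·225 + 0.09925·450 + 0.16250·200 + 0.62550·500) / 0.44565 = 433.45 / 0.44565 ≈ 972.62

x_1 = 1047.77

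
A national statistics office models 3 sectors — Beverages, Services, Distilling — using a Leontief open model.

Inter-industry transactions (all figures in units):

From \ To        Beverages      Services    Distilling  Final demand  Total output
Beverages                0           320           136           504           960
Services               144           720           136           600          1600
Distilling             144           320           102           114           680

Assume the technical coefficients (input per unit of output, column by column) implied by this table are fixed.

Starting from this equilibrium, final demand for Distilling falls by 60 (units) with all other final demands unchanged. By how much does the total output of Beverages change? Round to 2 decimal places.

Technical coefficients a_ij = z_ij / X_j:
  a_11 = 0/960 = 0.00, a_21 = 144/960 = 0.15, a_31 = 144/960 = 0.15
  a_12 = 320/1600 = 0.20, a_22 = 720/1600 = 0.45, a_32 = 320/1600 = 0.20
  a_13 = 136/680 = 0.20, a_23 = 136/680 = 0.20, a_33 = 102/680 = 0.15
I − A =
  [   1.00    -0.20    -0.20]
  [  -0.15     0.55    -0.20]
  [  -0.15    -0.20     0.85]
Cofactors of I−A, C_ij = (−1)^(i+j)·(minor ij) (rows/columns in the sector order above):
  C_11 = (0.55)(0.85) − (-0.20)(-0.20) = 0.4275
  C_12 = −[(-0.15)(0.85) − (-0.20)(-0.15)] = 0.1575
  C_13 = (-0.15)(-0.20) − (0.55)(-0.15) = 0.1125
  C_21 = −[(-0.20)(0.85) − (-0.20)(-0.20)] = 0.2100
  C_22 = (1.00)(0.85) − (-0.20)(-0.15) = 0.8200
  C_23 = −[(1.00)(-0.20) − (-0.20)(-0.15)] = 0.2300
  C_31 = (-0.20)(-0.20) − (-0.20)(0.55) = 0.1500
  C_32 = −[(1.00)(-0.20) − (-0.20)(-0.15)] = 0.2300
  C_33 = (1.00)(0.55) − (-0.20)(-0.15) = 0.5200
det(I−A) = Σ_j (I−A)_1j·C_1j = (1.00)(0.4275) + (-0.20)(0.1575) + (-0.20)(0.1125) = 0.3735
adj(I−A) = Cᵀ =
  [ 0.4275   0.2100   0.1500]
  [ 0.1575   0.8200   0.2300]
  [ 0.1125   0.2300   0.5200]
(I − A)⁻¹ = adj(I−A) / det(I−A) ≈
  [   1.1446     0.5622     0.4016]
  [   0.4217     2.1954     0.6158]
  [   0.3012     0.6158     1.3922]
Δx = (I − A)⁻¹ Δd with Δd having -60 in the Distilling component and 0 elsewhere.
So Δx_1 = L_13 · (-60), where L_13 = adj(I−A)_13 / det(I−A) = 0.1500 / 0.3735.
Δx_1 = 0.1500 × (-60) / 0.3735 = -9.00 / 0.3735 ≈ -24.10.

Δx_1 = -24.10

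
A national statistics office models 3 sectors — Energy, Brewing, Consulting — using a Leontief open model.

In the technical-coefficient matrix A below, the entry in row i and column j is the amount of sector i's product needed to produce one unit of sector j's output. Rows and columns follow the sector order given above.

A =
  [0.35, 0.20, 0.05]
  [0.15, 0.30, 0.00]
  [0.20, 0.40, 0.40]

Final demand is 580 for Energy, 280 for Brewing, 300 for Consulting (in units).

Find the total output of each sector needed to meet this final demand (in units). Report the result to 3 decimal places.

I − A =
  [   0.65    -0.20    -0.05]
  [  -0.15     0.70     0.00]
  [  -0.20    -0.40     0.60]
Cofactors of I−A, C_ij = (−1)^(i+j)·(minor ij) (rows/columns in the sector order above):
  C_11 = (0.70)(0.60) − (0.00)(-0.40) = 0.4200
  C_12 = −[(-0.15)(0.60) − (0.00)(-0.20)] = 0.0900
  C_13 = (-0.15)(-0.40) − (0.70)(-0.20) = 0.2000
  C_21 = −[(-0.20)(0.60) − (-0.05)(-0.40)] = 0.1400
  C_22 = (0.65)(0.60) − (-0.05)(-0.20) = 0.3800
  C_23 = −[(0.65)(-0.40) − (-0.20)(-0.20)] = 0.3000
  C_31 = (-0.20)(0.00) − (-0.05)(0.70) = 0.0350
  C_32 = −[(0.65)(0.00) − (-0.05)(-0.15)] = 0.0075
  C_33 = (0.65)(0.70) − (-0.20)(-0.15) = 0.4250
det(I−A) = Σ_j (I−A)_1j·C_1j = (0.65)(0.4200) + (-0.20)(0.0900) + (-0.05)(0.2000) = 0.2450
adj(I−A) = Cᵀ =
  [ 0.4200   0.1400   0.0350]
  [ 0.0900   0.3800   0.0075]
  [ 0.2000   0.3000   0.4250]
(I − A)⁻¹ = adj(I−A) / det(I−A) ≈
  [   1.7143     0.5714     0.1429]
  [   0.3673     1.5510     0.0306]
  [   0.8163     1.2245     1.7347]
x = (I − A)⁻¹ d = adj(I−A)·d / det(I−A), with det(I−A) = 0.2450:
  x_E = (0.4200·580 + 0.1400·280 + 0.0350·300) / 0.2450 = 293.30 / 0.2450 ≈ 1197.143
  x_B = (0.0900·580 + 0.3800·280 + 0.0075·300) / 0.2450 = 160.85 / 0.2450 ≈ 656.531
  x_C = (0.2000·580 + 0.3000·280 + 0.4250·300) / 0.2450 = 327.50 / 0.2450 ≈ 1336.735

x_E = 1197.143, x_B = 656.531, x_C = 1336.735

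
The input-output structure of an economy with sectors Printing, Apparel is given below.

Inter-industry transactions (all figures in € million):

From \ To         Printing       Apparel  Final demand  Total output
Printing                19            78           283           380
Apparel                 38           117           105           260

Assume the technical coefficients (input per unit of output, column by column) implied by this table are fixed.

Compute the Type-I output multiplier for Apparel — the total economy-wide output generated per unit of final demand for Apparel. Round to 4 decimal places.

Technical coefficients a_ij = z_ij / X_j:
  a_PP = 19/380 = 0.05, a_AP = 38/380 = 0.10
  a_PA = 78/260 = 0.30, a_AA = 117/260 = 0.45
I − A =
  [   0.95    -0.30]
  [  -0.10     0.55]
det(I−A) = (0.95)(0.55) − (-0.30)(-0.10) = 0.4925
adj(I−A) = [[0.55, 0.30], [0.10, 0.95]]
(I − A)⁻¹ = adj(I−A) / det(I−A) ≈
  [   1.11675     0.60914]
  [   0.20305     1.92893]
The output multiplier for sector j is the column-j sum of the Leontief inverse (I − A)⁻¹ = adj(I−A) / det(I−A).
Column A of adj(I−A): (0.30, 0.95); det(I−A) = 0.4925.
m_A = (0.30 + 0.95) / 0.4925 = 1.25 / 0.4925 ≈ 2.5381.

m_A = 2.5381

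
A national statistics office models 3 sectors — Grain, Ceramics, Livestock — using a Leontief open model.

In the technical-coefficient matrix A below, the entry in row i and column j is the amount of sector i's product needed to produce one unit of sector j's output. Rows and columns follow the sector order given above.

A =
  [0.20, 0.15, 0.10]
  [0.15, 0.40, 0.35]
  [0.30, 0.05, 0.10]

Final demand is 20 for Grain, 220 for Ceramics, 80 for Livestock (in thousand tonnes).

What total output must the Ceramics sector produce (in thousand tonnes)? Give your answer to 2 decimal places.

x_2 = 496.08

I − A =
  [   0.80    -0.15    -0.10]
  [  -0.15     0.60    -0.35]
  [  -0.30    -0.05     0.90]
Cofactors of I−A, C_ij = (−1)^(i+j)·(minor ij) (rows/columns in the sector order above):
  C_11 = (0.60)(0.90) − (-0.35)(-0.05) = 0.5225
  C_12 = −[(-0.15)(0.90) − (-0.35)(-0.30)] = 0.2400
  C_13 = (-0.15)(-0.05) − (0.60)(-0.30) = 0.1875
  C_21 = −[(-0.15)(0.90) − (-0.10)(-0.05)] = 0.1400
  C_22 = (0.80)(0.90) − (-0.10)(-0.30) = 0.6900
  C_23 = −[(0.80)(-0.05) − (-0.15)(-0.30)] = 0.0850
  C_31 = (-0.15)(-0.35) − (-0.10)(0.60) = 0.1125
  C_32 = −[(0.80)(-0.35) − (-0.10)(-0.15)] = 0.2950
  C_33 = (0.80)(0.60) − (-0.15)(-0.15) = 0.4575
det(I−A) = Σ_j (I−A)_1j·C_1j = (0.80)(0.5225) + (-0.15)(0.2400) + (-0.10)(0.1875) = 0.36325
adj(I−A) = Cᵀ =
  [ 0.5225   0.1400   0.1125]
  [ 0.2400   0.6900   0.2950]
  [ 0.1875   0.0850   0.4575]
(I − A)⁻¹ = adj(I−A) / det(I−A) ≈
  [   1.4384     0.3854     0.3097]
  [   0.6607     1.8995     0.8121]
  [   0.5162     0.2340     1.2595]
x = (I − A)⁻¹ d = adj(I−A)·d / det(I−A), with det(I−A) = 0.36325:
  x_1 = (0.5225·20 + 0.1400·220 + 0.1125·80) / 0.36325 = 50.25 / 0.36325 ≈ 138.33
  x_2 = (0.2400·20 + 0.6900·220 + 0.2950·80) / 0.36325 = 180.20 / 0.36325 ≈ 496.08
  x_3 = (0.1875·20 + 0.0850·220 + 0.4575·80) / 0.36325 = 59.05 / 0.36325 ≈ 162.56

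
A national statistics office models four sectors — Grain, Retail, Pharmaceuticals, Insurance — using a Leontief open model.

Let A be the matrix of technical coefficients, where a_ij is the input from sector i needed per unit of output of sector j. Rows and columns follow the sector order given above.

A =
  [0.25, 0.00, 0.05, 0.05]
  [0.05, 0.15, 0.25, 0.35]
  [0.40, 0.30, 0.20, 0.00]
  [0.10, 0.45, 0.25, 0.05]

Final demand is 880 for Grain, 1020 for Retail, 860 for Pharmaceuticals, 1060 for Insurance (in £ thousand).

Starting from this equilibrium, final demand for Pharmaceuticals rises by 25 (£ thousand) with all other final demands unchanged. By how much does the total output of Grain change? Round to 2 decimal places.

I − A =
  [   0.75     0.00    -0.05    -0.05]
  [  -0.05     0.85    -0.25    -0.35]
  [  -0.40    -0.30     0.80     0.00]
  [  -0.10    -0.45    -0.25     0.95]
Compute the cofactors C_ij = (−1)^(i+j)·(3×3 minor ij) of I−A; the adjugate is their transpose:
adj(I−A) = Cᵀ =
  [ 0.422500   0.036000   0.048750   0.035500]
  [ 0.196000   0.542000   0.247250   0.210000]
  [ 0.284750   0.221250   0.482125   0.096500]
  [ 0.212250   0.318750   0.249125   0.436000]
det(I−A) = Σ_j (I−A)_1j·C_1j = (0.75)(0.422500) + (0.00)(0.196000) + (-0.05)(0.284750) + (-0.05)(0.212250) = 0.292025
(I − A)⁻¹ = adj(I−A) / det(I−A) ≈
  [   1.4468     0.1233     0.1669     0.1216]
  [   0.6712     1.8560     0.8467     0.7191]
  [   0.9751     0.7576     1.6510     0.3305]
  [   0.7268     1.0915     0.8531     1.4930]
Δx = (I − A)⁻¹ Δd with Δd having +25 in the Pharmaceuticals component and 0 elsewhere.
So Δx_G = L_GP · (+25), where L_GP = adj(I−A)_GP / det(I−A) = 0.048750 / 0.292025.
Δx_G = 0.048750 × (+25) / 0.292025 = 1.21875 / 0.292025 ≈ 4.17.

Δx_G = 4.17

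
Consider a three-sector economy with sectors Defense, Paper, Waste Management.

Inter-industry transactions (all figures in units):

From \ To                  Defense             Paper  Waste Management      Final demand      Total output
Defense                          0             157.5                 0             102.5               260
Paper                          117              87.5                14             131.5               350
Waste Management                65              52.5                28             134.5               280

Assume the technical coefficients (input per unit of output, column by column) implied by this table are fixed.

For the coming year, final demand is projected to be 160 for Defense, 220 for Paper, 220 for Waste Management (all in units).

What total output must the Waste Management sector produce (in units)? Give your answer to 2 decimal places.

Technical coefficients a_ij = z_ij / X_j:
  a_11 = 0/260 = 0.00, a_21 = 117/260 = 0.45, a_31 = 65/260 = 0.25
  a_12 = 157.5/350 = 0.45, a_22 = 87.5/350 = 0.25, a_32 = 52.5/350 = 0.15
  a_13 = 0/280 = 0.00, a_23 = 14/280 = 0.05, a_33 = 28/280 = 0.10
I − A =
  [   1.00    -0.45     0.00]
  [  -0.45     0.75    -0.05]
  [  -0.25    -0.15     0.90]
Cofactors of I−A, C_ij = (−1)^(i+j)·(minor ij) (rows/columns in the sector order above):
  C_11 = (0.75)(0.90) − (-0.05)(-0.15) = 0.6675
  C_12 = −[(-0.45)(0.90) − (-0.05)(-0.25)] = 0.4175
  C_13 = (-0.45)(-0.15) − (0.75)(-0.25) = 0.2550
  C_21 = −[(-0.45)(0.90) − (0.00)(-0.15)] = 0.4050
  C_22 = (1.00)(0.90) − (0.00)(-0.25) = 0.9000
  C_23 = −[(1.00)(-0.15) − (-0.45)(-0.25)] = 0.2625
  C_31 = (-0.45)(-0.05) − (0.00)(0.75) = 0.0225
  C_32 = −[(1.00)(-0.05) − (0.00)(-0.45)] = 0.0500
  C_33 = (1.00)(0.75) − (-0.45)(-0.45) = 0.5475
det(I−A) = Σ_j (I−A)_1j·C_1j = (1.00)(0.6675) + (-0.45)(0.4175) + (0.00)(0.2550) = 0.479625
adj(I−A) = Cᵀ =
  [ 0.6675   0.4050   0.0225]
  [ 0.4175   0.9000   0.0500]
  [ 0.2550   0.2625   0.5475]
(I − A)⁻¹ = adj(I−A) / det(I−A) ≈
  [   1.3917     0.8444     0.0469]
  [   0.8705     1.8765     0.1042]
  [   0.5317     0.5473     1.1415]
x = (I − A)⁻¹ d = adj(I−A)·d / det(I−A), with det(I−A) = 0.479625:
  x_1 = (0.6675·160 + 0.4050·220 + 0.0225·220) / 0.479625 = 200.85 / 0.479625 ≈ 418.76
  x_2 = (0.4175·160 + 0.9000·220 + 0.0500·220) / 0.479625 = 275.80 / 0.479625 ≈ 575.03
  x_3 = (0.2550·160 + 0.2625·220 + 0.5475·220) / 0.479625 = 219.00 / 0.479625 ≈ 456.61

x_3 = 456.61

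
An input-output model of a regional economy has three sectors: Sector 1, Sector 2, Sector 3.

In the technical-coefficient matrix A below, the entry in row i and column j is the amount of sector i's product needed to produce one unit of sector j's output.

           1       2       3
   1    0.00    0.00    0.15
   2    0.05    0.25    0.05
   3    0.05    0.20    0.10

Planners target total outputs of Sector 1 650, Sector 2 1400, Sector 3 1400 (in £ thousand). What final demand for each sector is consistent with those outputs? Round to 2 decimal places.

I − A =
  [   1.00     0.00    -0.15]
  [  -0.05     0.75    -0.05]
  [  -0.05    -0.20     0.90]
d = (I − A) x:
  d_1 = (+1.00)·650 + (+0.00)·1400 + (-0.15)·1400 = 440.00
  d_2 = (-0.05)·650 + (+0.75)·1400 + (-0.05)·1400 = 947.50
  d_3 = (-0.05)·650 + (-0.20)·1400 + (+0.90)·1400 = 947.50

d_1 = 440.00, d_2 = 947.50, d_3 = 947.50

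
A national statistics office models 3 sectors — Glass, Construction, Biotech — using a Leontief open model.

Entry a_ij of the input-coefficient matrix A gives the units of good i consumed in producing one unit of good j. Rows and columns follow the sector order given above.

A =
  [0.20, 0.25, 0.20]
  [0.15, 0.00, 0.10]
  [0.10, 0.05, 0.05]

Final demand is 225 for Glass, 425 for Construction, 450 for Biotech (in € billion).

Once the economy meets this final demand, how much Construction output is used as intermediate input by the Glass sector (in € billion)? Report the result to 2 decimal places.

I − A =
  [   0.80    -0.25    -0.20]
  [  -0.15     1.00    -0.10]
  [  -0.10    -0.05     0.95]
Cofactors of I−A, C_ij = (−1)^(i+j)·(minor ij) (rows/columns in the sector order above):
  C_11 = (1.00)(0.95) − (-0.10)(-0.05) = 0.9450
  C_12 = −[(-0.15)(0.95) − (-0.10)(-0.10)] = 0.1525
  C_13 = (-0.15)(-0.05) − (1.00)(-0.10) = 0.1075
  C_21 = −[(-0.25)(0.95) − (-0.20)(-0.05)] = 0.2475
  C_22 = (0.80)(0.95) − (-0.20)(-0.10) = 0.7400
  C_23 = −[(0.80)(-0.05) − (-0.25)(-0.10)] = 0.0650
  C_31 = (-0.25)(-0.10) − (-0.20)(1.00) = 0.2250
  C_32 = −[(0.80)(-0.10) − (-0.20)(-0.15)] = 0.1100
  C_33 = (0.80)(1.00) − (-0.25)(-0.15) = 0.7625
det(I−A) = Σ_j (I−A)_1j·C_1j = (0.80)(0.9450) + (-0.25)(0.1525) + (-0.20)(0.1075) = 0.696375
adj(I−A) = Cᵀ =
  [ 0.9450   0.2475   0.2250]
  [ 0.1525   0.7400   0.1100]
  [ 0.1075   0.0650   0.7625]
(I − A)⁻¹ = adj(I−A) / det(I−A) ≈
  [   1.3570     0.3554     0.3231]
  [   0.2190     1.0626     0.1580]
  [   0.1544     0.0933     1.0950]
First solve x = (I − A)⁻¹ d = adj(I−A)·d / det(I−A); in particular x_G = (0.9450·225 + 0.2475·425 + 0.2250·450) / 0.696375 = 419.0625 / 0.696375 ≈ 601.7771.
Intermediate flow from C to G: z_CG = a_CG · x_G = 0.15 × 419.0625 / 0.696375 = 62.859375 / 0.696375 ≈ 90.27.

z_CG = 90.27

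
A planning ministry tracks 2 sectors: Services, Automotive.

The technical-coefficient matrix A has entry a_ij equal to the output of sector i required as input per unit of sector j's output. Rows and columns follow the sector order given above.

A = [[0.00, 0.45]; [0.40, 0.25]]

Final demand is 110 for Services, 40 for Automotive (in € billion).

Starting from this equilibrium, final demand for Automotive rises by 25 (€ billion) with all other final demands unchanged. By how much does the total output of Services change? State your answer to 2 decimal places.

Δx_S = 19.74

I − A =
  [   1.00    -0.45]
  [  -0.40     0.75]
det(I−A) = (1.00)(0.75) − (-0.45)(-0.40) = 0.5700
adj(I−A) = [[0.75, 0.45], [0.40, 1.00]]
(I − A)⁻¹ = adj(I−A) / det(I−A) ≈
  [   1.3158     0.7895]
  [   0.7018     1.7544]
Δx = (I − A)⁻¹ Δd with Δd having +25 in the Automotive component and 0 elsewhere.
So Δx_S = L_SA · (+25), where L_SA = adj(I−A)_SA / det(I−A) = 0.45 / 0.5700.
Δx_S = 0.45 × (+25) / 0.5700 = 11.25 / 0.5700 ≈ 19.74.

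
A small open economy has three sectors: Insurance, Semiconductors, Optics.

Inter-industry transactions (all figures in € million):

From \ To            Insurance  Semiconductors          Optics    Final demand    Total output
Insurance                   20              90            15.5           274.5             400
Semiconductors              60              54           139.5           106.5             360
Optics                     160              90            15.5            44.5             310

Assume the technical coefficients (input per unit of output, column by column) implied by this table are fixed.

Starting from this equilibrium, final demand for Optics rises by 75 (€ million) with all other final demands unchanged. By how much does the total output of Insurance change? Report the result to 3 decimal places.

Technical coefficients a_ij = z_ij / X_j:
  a_II = 20/400 = 0.05, a_SI = 60/400 = 0.15, a_OI = 160/400 = 0.40
  a_IS = 90/360 = 0.25, a_SS = 54/360 = 0.15, a_OS = 90/360 = 0.25
  a_IO = 15.5/310 = 0.05, a_SO = 139.5/310 = 0.45, a_OO = 15.5/310 = 0.05
I − A =
  [   0.95    -0.25    -0.05]
  [  -0.15     0.85    -0.45]
  [  -0.40    -0.25     0.95]
Cofactors of I−A, C_ij = (−1)^(i+j)·(minor ij) (rows/columns in the sector order above):
  C_11 = (0.85)(0.95) − (-0.45)(-0.25) = 0.6950
  C_12 = −[(-0.15)(0.95) − (-0.45)(-0.40)] = 0.3225
  C_13 = (-0.15)(-0.25) − (0.85)(-0.40) = 0.3775
  C_21 = −[(-0.25)(0.95) − (-0.05)(-0.25)] = 0.2500
  C_22 = (0.95)(0.95) − (-0.05)(-0.40) = 0.8825
  C_23 = −[(0.95)(-0.25) − (-0.25)(-0.40)] = 0.3375
  C_31 = (-0.25)(-0.45) − (-0.05)(0.85) = 0.1550
  C_32 = −[(0.95)(-0.45) − (-0.05)(-0.15)] = 0.4350
  C_33 = (0.95)(0.85) − (-0.25)(-0.15) = 0.7700
det(I−A) = Σ_j (I−A)_1j·C_1j = (0.95)(0.6950) + (-0.25)(0.3225) + (-0.05)(0.3775) = 0.56075
adj(I−A) = Cᵀ =
  [ 0.6950   0.2500   0.1550]
  [ 0.3225   0.8825   0.4350]
  [ 0.3775   0.3375   0.7700]
(I − A)⁻¹ = adj(I−A) / det(I−A) ≈
  [   1.2394     0.4458     0.2764]
  [   0.5751     1.5738     0.7757]
  [   0.6732     0.6019     1.3732]
Δx = (I − A)⁻¹ Δd with Δd having +75 in the Optics component and 0 elsewhere.
So Δx_I = L_IO · (+75), where L_IO = adj(I−A)_IO / det(I−A) = 0.1550 / 0.56075.
Δx_I = 0.1550 × (+75) / 0.56075 = 11.625 / 0.56075 ≈ 20.731.

Δx_I = 20.731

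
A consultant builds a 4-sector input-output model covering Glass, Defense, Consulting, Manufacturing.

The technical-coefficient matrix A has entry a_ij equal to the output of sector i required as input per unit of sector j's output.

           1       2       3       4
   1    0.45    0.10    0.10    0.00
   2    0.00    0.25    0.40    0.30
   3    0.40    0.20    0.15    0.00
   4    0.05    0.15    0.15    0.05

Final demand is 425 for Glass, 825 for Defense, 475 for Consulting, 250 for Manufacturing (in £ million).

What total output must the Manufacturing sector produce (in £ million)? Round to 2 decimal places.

x_4 = 1044.95

I − A =
  [   0.55    -0.10    -0.10     0.00]
  [   0.00     0.75    -0.40    -0.30]
  [  -0.40    -0.20     0.85     0.00]
  [  -0.05    -0.15    -0.15     0.95]
Compute the cofactors C_ij = (−1)^(i+j)·(3×3 minor ij) of I−A; the adjugate is their transpose:
adj(I−A) = Cᵀ =
  [ 0.482375   0.099750   0.109250   0.031500]
  [ 0.182750   0.406125   0.235250   0.128250]
  [ 0.270000   0.142500   0.365625   0.045000]
  [ 0.096875   0.091875   0.100625   0.260625]
det(I−A) = Σ_j (I−A)_1j·C_1j = (0.55)(0.482375) + (-0.10)(0.182750) + (-0.10)(0.270000) + (0.00)(0.096875) = 0.22003125
(I − A)⁻¹ = adj(I−A) / det(I−A) ≈
  [   2.1923     0.4533     0.4965     0.1432]
  [   0.8306     1.8458     1.0692     0.5829]
  [   1.2271     0.6476     1.6617     0.2045]
  [   0.4403     0.4176     0.4573     1.1845]
x = (I − A)⁻¹ d = adj(I−A)·d / det(I−A), with det(I−A) = 0.22003125:
  x_1 = (0.482375·425 + 0.099750·825 + 0.109250·475 + 0.031500·250) / 0.22003125 = 347.071875 / 0.22003125 ≈ 1577.38
  x_2 = (0.182750·425 + 0.406125·825 + 0.235250·475 + 0.128250·250) / 0.22003125 = 556.528125 / 0.22003125 ≈ 2529.31
  x_3 = (0.270000·425 + 0.142500·825 + 0.365625·475 + 0.045000·250) / 0.22003125 = 417.234375 / 0.22003125 ≈ 1896.25
  x_4 = (0.096875·425 + 0.091875·825 + 0.100625·475 + 0.260625·250) / 0.22003125 = 229.921875 / 0.22003125 ≈ 1044.95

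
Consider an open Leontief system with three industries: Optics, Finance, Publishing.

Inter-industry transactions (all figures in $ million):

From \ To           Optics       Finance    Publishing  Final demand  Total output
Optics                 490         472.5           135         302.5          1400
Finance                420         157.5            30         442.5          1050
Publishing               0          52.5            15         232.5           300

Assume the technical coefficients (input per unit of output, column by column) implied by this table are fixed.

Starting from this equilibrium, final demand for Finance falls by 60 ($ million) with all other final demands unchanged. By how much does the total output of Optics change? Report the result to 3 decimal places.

Technical coefficients a_ij = z_ij / X_j:
  a_OO = 490/1400 = 0.35, a_FO = 420/1400 = 0.30, a_PO = 0/1400 = 0.00
  a_OF = 472.5/1050 = 0.45, a_FF = 157.5/1050 = 0.15, a_PF = 52.5/1050 = 0.05
  a_OP = 135/300 = 0.45, a_FP = 30/300 = 0.10, a_PP = 15/300 = 0.05
I − A =
  [   0.65    -0.45    -0.45]
  [  -0.30     0.85    -0.10]
  [   0.00    -0.05     0.95]
Cofactors of I−A, C_ij = (−1)^(i+j)·(minor ij) (rows/columns in the sector order above):
  C_11 = (0.85)(0.95) − (-0.10)(-0.05) = 0.8025
  C_12 = −[(-0.30)(0.95) − (-0.10)(0.00)] = 0.2850
  C_13 = (-0.30)(-0.05) − (0.85)(0.00) = 0.0150
  C_21 = −[(-0.45)(0.95) − (-0.45)(-0.05)] = 0.4500
  C_22 = (0.65)(0.95) − (-0.45)(0.00) = 0.6175
  C_23 = −[(0.65)(-0.05) − (-0.45)(0.00)] = 0.0325
  C_31 = (-0.45)(-0.10) − (-0.45)(0.85) = 0.4275
  C_32 = −[(0.65)(-0.10) − (-0.45)(-0.30)] = 0.2000
  C_33 = (0.65)(0.85) − (-0.45)(-0.30) = 0.4175
det(I−A) = Σ_j (I−A)_1j·C_1j = (0.65)(0.8025) + (-0.45)(0.2850) + (-0.45)(0.0150) = 0.386625
adj(I−A) = Cᵀ =
  [ 0.8025   0.4500   0.4275]
  [ 0.2850   0.6175   0.2000]
  [ 0.0150   0.0325   0.4175]
(I − A)⁻¹ = adj(I−A) / det(I−A) ≈
  [   2.0757     1.1639     1.1057]
  [   0.7371     1.5972     0.5173]
  [   0.0388     0.0841     1.0799]
Δx = (I − A)⁻¹ Δd with Δd having -60 in the Finance component and 0 elsewhere.
So Δx_O = L_OF · (-60), where L_OF = adj(I−A)_OF / det(I−A) = 0.4500 / 0.386625.
Δx_O = 0.4500 × (-60) / 0.386625 = -27.00 / 0.386625 ≈ -69.835.

Δx_O = -69.835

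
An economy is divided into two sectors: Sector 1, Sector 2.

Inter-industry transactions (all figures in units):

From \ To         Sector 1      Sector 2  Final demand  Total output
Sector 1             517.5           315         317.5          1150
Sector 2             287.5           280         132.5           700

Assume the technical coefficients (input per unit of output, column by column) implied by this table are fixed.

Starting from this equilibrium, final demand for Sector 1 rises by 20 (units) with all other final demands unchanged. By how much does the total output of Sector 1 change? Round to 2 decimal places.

Technical coefficients a_ij = z_ij / X_j:
  a_11 = 517.5/1150 = 0.45, a_21 = 287.5/1150 = 0.25
  a_12 = 315/700 = 0.45, a_22 = 280/700 = 0.40
I − A =
  [   0.55    -0.45]
  [  -0.25     0.60]
det(I−A) = (0.55)(0.60) − (-0.45)(-0.25) = 0.2175
adj(I−A) = [[0.60, 0.45], [0.25, 0.55]]
(I − A)⁻¹ = adj(I−A) / det(I−A) ≈
  [   2.7586     2.0690]
  [   1.1494     2.5287]
Δx = (I − A)⁻¹ Δd with Δd having +20 in the Sector 1 component and 0 elsewhere.
So Δx_1 = L_11 · (+20), where L_11 = adj(I−A)_11 / det(I−A) = 0.60 / 0.2175.
Δx_1 = 0.60 × (+20) / 0.2175 = 12.00 / 0.2175 ≈ 55.17.

Δx_1 = 55.17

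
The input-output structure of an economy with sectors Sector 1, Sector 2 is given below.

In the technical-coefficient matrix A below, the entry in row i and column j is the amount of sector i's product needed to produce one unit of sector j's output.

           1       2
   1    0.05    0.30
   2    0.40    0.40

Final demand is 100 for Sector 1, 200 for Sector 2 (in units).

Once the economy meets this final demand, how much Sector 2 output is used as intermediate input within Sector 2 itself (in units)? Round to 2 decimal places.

z_22 = 204.44

I − A =
  [   0.95    -0.30]
  [  -0.40     0.60]
det(I−A) = (0.95)(0.60) − (-0.30)(-0.40) = 0.4500
adj(I−A) = [[0.60, 0.30], [0.40, 0.95]]
(I − A)⁻¹ = adj(I−A) / det(I−A) ≈
  [   1.3333     0.6667]
  [   0.8889     2.1111]
First solve x = (I − A)⁻¹ d = adj(I−A)·d / det(I−A); in particular x_2 = (0.40·100 + 0.95·200) / 0.4500 = 230.00 / 0.4500 ≈ 511.1111.
Intermediate flow from 2 to 2: z_22 = a_22 · x_2 = 0.40 × 230.00 / 0.4500 = 92.00 / 0.4500 ≈ 204.44.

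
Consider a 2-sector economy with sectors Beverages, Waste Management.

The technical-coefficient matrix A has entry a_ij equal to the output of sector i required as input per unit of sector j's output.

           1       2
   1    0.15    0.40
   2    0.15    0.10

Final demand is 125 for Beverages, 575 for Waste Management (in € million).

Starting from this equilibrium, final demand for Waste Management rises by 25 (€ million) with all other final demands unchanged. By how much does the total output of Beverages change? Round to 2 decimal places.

I − A =
  [   0.85    -0.40]
  [  -0.15     0.90]
det(I−A) = (0.85)(0.90) − (-0.40)(-0.15) = 0.7050
adj(I−A) = [[0.90, 0.40], [0.15, 0.85]]
(I − A)⁻¹ = adj(I−A) / det(I−A) ≈
  [   1.2766     0.5674]
  [   0.2128     1.2057]
Δx = (I − A)⁻¹ Δd with Δd having +25 in the Waste Management component and 0 elsewhere.
So Δx_1 = L_12 · (+25), where L_12 = adj(I−A)_12 / det(I−A) = 0.40 / 0.7050.
Δx_1 = 0.40 × (+25) / 0.7050 = 10.00 / 0.7050 ≈ 14.18.

Δx_1 = 14.18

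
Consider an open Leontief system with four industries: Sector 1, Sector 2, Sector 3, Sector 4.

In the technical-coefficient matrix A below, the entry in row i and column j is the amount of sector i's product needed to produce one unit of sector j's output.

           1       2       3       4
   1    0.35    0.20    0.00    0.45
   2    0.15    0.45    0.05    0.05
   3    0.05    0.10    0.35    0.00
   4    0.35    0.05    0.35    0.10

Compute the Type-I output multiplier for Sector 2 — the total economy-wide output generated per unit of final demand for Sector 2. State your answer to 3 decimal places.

I − A =
  [   0.65    -0.20     0.00    -0.45]
  [  -0.15     0.55    -0.05    -0.05]
  [  -0.05    -0.10     0.65     0.00]
  [  -0.35    -0.05    -0.35     0.90]
Compute the cofactors C_ij = (−1)^(i+j)·(3×3 minor ij) of I−A; the adjugate is their transpose:
adj(I−A) = Cᵀ =
  [ 0.313875   0.147375   0.100250   0.165125]
  [ 0.102250   0.270000   0.056375   0.066125]
  [ 0.039875   0.052875   0.199625   0.022875]
  [ 0.143250   0.092875   0.119750   0.209125]
det(I−A) = Σ_j (I−A)_1j·C_1j = (0.65)(0.313875) + (-0.20)(0.102250) + (0.00)(0.039875) + (-0.45)(0.143250) = 0.11910625
(I − A)⁻¹ = adj(I−A) / det(I−A) ≈
  [   2.6353     1.2373     0.8417     1.3864]
  [   0.8585     2.2669     0.4733     0.5552]
  [   0.3348     0.4439     1.6760     0.1921]
  [   1.2027     0.7798     1.0054     1.7558]
The output multiplier for sector j is the column-j sum of the Leontief inverse (I − A)⁻¹ = adj(I−A) / det(I−A).
Column 2 of adj(I−A): (0.147375, 0.270000, 0.052875, 0.092875); det(I−A) = 0.11910625.
m_2 = (0.147375 + 0.270000 + 0.052875 + 0.092875) / 0.11910625 = 0.563125 / 0.11910625 ≈ 4.728.

m_2 = 4.728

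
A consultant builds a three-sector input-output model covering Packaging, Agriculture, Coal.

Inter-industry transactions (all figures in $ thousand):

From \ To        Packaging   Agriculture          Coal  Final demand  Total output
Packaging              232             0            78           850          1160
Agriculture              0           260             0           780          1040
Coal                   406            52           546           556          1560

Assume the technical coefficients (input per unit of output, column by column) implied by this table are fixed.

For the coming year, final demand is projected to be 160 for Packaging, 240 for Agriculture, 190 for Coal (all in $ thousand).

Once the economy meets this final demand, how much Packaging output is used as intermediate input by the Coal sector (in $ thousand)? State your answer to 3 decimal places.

z_13 = 21.970

Technical coefficients a_ij = z_ij / X_j:
  a_11 = 232/1160 = 0.20, a_21 = 0/1160 = 0.00, a_31 = 406/1160 = 0.35
  a_12 = 0/1040 = 0.00, a_22 = 260/1040 = 0.25, a_32 = 52/1040 = 0.05
  a_13 = 78/1560 = 0.05, a_23 = 0/1560 = 0.00, a_33 = 546/1560 = 0.35
I − A =
  [   0.80     0.00    -0.05]
  [   0.00     0.75     0.00]
  [  -0.35    -0.05     0.65]
Cofactors of I−A, C_ij = (−1)^(i+j)·(minor ij) (rows/columns in the sector order above):
  C_11 = (0.75)(0.65) − (0.00)(-0.05) = 0.4875
  C_12 = −[(0.00)(0.65) − (0.00)(-0.35)] = 0.0000
  C_13 = (0.00)(-0.05) − (0.75)(-0.35) = 0.2625
  C_21 = −[(0.00)(0.65) − (-0.05)(-0.05)] = 0.0025
  C_22 = (0.80)(0.65) − (-0.05)(-0.35) = 0.5025
  C_23 = −[(0.80)(-0.05) − (0.00)(-0.35)] = 0.0400
  C_31 = (0.00)(0.00) − (-0.05)(0.75) = 0.0375
  C_32 = −[(0.80)(0.00) − (-0.05)(0.00)] = 0.0000
  C_33 = (0.80)(0.75) − (0.00)(0.00) = 0.6000
det(I−A) = Σ_j (I−A)_1j·C_1j = (0.80)(0.4875) + (0.00)(0.0000) + (-0.05)(0.2625) = 0.376875
adj(I−A) = Cᵀ =
  [ 0.4875   0.0025   0.0375]
  [ 0.0000   0.5025   0.0000]
  [ 0.2625   0.0400   0.6000]
(I − A)⁻¹ = adj(I−A) / det(I−A) ≈
  [   1.2935     0.0066     0.0995]
  [   0.0000     1.3333     0.0000]
  [   0.6965     0.1061     1.5920]
First solve x = (I − A)⁻¹ d = adj(I−A)·d / det(I−A); in particular x_3 = (0.2625·160 + 0.0400·240 + 0.6000·190) / 0.376875 = 165.60 / 0.376875 ≈ 439.40299.
Intermediate flow from 1 to 3: z_13 = a_13 · x_3 = 0.05 × 165.60 / 0.376875 = 8.28 / 0.376875 ≈ 21.970.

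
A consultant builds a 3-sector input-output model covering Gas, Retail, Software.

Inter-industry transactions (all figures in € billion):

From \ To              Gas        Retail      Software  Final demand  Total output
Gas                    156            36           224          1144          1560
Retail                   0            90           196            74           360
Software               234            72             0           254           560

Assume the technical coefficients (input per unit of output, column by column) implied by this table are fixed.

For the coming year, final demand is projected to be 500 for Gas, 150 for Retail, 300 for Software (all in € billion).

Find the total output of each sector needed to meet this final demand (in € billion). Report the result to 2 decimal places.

Technical coefficients a_ij = z_ij / X_j:
  a_GG = 156/1560 = 0.10, a_RG = 0/1560 = 0.00, a_SG = 234/1560 = 0.15
  a_GR = 36/360 = 0.10, a_RR = 90/360 = 0.25, a_SR = 72/360 = 0.20
  a_GS = 224/560 = 0.40, a_RS = 196/560 = 0.35, a_SS = 0/560 = 0.00
I − A =
  [   0.90    -0.10    -0.40]
  [   0.00     0.75    -0.35]
  [  -0.15    -0.20     1.00]
Cofactors of I−A, C_ij = (−1)^(i+j)·(minor ij) (rows/columns in the sector order above):
  C_11 = (0.75)(1.00) − (-0.35)(-0.20) = 0.6800
  C_12 = −[(0.00)(1.00) − (-0.35)(-0.15)] = 0.0525
  C_13 = (0.00)(-0.20) − (0.75)(-0.15) = 0.1125
  C_21 = −[(-0.10)(1.00) − (-0.40)(-0.20)] = 0.1800
  C_22 = (0.90)(1.00) − (-0.40)(-0.15) = 0.8400
  C_23 = −[(0.90)(-0.20) − (-0.10)(-0.15)] = 0.1950
  C_31 = (-0.10)(-0.35) − (-0.40)(0.75) = 0.3350
  C_32 = −[(0.90)(-0.35) − (-0.40)(0.00)] = 0.3150
  C_33 = (0.90)(0.75) − (-0.10)(0.00) = 0.6750
det(I−A) = Σ_j (I−A)_1j·C_1j = (0.90)(0.6800) + (-0.10)(0.0525) + (-0.40)(0.1125) = 0.56175
adj(I−A) = Cᵀ =
  [ 0.6800   0.1800   0.3350]
  [ 0.0525   0.8400   0.3150]
  [ 0.1125   0.1950   0.6750]
(I − A)⁻¹ = adj(I−A) / det(I−A) ≈
  [   1.2105     0.3204     0.5964]
  [   0.0935     1.4953     0.5607]
  [   0.2003     0.3471     1.2016]
x = (I − A)⁻¹ d = adj(I−A)·d / det(I−A), with det(I−A) = 0.56175:
  x_G = (0.6800·500 + 0.1800·150 + 0.3350·300) / 0.56175 = 467.50 / 0.56175 ≈ 832.22
  x_R = (0.0525·500 + 0.8400·150 + 0.3150·300) / 0.56175 = 246.75 / 0.56175 ≈ 439.25
  x_S = (0.1125·500 + 0.1950·150 + 0.6750·300) / 0.56175 = 288.00 / 0.56175 ≈ 512.68

x_G = 832.22, x_R = 439.25, x_S = 512.68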